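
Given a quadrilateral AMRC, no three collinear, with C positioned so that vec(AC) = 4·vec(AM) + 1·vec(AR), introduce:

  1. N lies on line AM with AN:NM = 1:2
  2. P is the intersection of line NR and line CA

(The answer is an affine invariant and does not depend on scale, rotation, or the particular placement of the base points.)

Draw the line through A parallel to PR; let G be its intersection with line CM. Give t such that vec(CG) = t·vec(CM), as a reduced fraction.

Assign A = (0, 0), M = (1, 0), R = (0, 1), C = (4, 1) — the answer is frame-independent, so this choice is without loss of generality.
1. N lies on line AM with AN:NM = 1:2 ⇒ N = (1/3, 0)
2. P is the intersection of line NR and line CA ⇒ P = (4/13, 1/13)
through A parallel to PR: direction (-4/13, 12/13); meets CM at G = (1/10, -3/10)
G = C + t·(M−C) with t = 13/10

t = 13/10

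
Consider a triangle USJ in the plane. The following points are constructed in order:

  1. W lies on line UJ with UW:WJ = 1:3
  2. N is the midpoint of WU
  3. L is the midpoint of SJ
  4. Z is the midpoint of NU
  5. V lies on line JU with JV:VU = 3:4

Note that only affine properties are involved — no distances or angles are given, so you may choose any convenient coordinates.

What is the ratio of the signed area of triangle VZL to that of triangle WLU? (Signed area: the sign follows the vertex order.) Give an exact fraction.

[VZL]:[WLU] = -57/28

Set U = (0, 0), S = (1, 0), J = (0, 1); any affine frame gives the same invariant.
1. W lies on line UJ with UW:WJ = 1:3 ⇒ W = (0, 1/4)
2. N is the midpoint of WU ⇒ N = (0, 1/8)
3. L is the midpoint of SJ ⇒ L = (1/2, 1/2)
4. Z is the midpoint of NU ⇒ Z = (0, 1/16)
5. V lies on line JU with JV:VU = 3:4 ⇒ V = (0, 4/7)
2·[VZL] = 57/224, 2·[WLU] = -1/8
[VZL]:[WLU] = 57/224:-1/8 = -57/28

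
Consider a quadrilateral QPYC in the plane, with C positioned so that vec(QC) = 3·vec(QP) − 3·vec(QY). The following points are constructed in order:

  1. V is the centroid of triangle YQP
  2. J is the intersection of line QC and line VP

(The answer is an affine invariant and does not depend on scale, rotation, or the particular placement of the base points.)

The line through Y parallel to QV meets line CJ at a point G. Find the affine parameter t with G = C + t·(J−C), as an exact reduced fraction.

Set Q = (0, 0), P = (1, 0), Y = (0, 1), C = (3, -3); any affine frame gives the same invariant.
1. V is the centroid of triangle YQP ⇒ V = (1/3, 1/3)
2. J is the intersection of line QC and line VP ⇒ J = (-1, 1)
through Y parallel to QV: direction (1/3, 1/3); meets CJ at G = (-1/2, 1/2)
G = C + t·(J−C) with t = 7/8

t = 7/8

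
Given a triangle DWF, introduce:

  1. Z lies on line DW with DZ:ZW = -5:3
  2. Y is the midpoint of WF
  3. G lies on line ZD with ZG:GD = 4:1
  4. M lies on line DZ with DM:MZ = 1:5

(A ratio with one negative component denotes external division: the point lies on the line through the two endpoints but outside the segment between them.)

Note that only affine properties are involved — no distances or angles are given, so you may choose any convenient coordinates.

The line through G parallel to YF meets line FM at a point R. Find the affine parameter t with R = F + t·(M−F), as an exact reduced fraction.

Assign D = (0, 0), W = (1, 0), F = (0, 1) — the answer is frame-independent, so this choice is without loss of generality.
1. Z lies on line DW with DZ:ZW = -5:3 ⇒ Z = (5/2, 0)
2. Y is the midpoint of WF ⇒ Y = (1/2, 1/2)
3. G lies on line ZD with ZG:GD = 4:1 ⇒ G = (1/2, 0)
4. M lies on line DZ with DM:MZ = 1:5 ⇒ M = (5/12, 0)
through G parallel to YF: direction (-1/2, 1/2); meets FM at R = (5/14, 1/7)
R = F + t·(M−F) with t = 6/7

t = 6/7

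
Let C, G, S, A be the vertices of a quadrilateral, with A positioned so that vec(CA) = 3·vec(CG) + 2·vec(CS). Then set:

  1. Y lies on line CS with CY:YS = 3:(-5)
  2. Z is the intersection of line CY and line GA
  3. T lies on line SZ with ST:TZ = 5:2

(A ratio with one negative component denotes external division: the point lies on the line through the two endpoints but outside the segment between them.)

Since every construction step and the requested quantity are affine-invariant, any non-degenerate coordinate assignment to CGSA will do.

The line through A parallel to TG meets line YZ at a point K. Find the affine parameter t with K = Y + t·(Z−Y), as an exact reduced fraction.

t = 31/7

Choose coordinates C = (0, 0), G = (1, 0), S = (0, 1), A = (3, 2).
1. Y lies on line CS with CY:YS = 3:(-5) ⇒ Y = (0, -3/2)
2. Z is the intersection of line CY and line GA ⇒ Z = (0, -1)
3. T lies on line SZ with ST:TZ = 5:2 ⇒ T = (0, -3/7)
through A parallel to TG: direction (1, 3/7); meets YZ at K = (0, 5/7)
K = Y + t·(Z−Y) with t = 31/7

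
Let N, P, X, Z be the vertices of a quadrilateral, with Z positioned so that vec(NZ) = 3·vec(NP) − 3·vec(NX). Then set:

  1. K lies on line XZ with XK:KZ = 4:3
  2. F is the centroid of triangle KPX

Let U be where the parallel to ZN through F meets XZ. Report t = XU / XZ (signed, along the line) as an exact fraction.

t = 4/21

Choose coordinates N = (0, 0), P = (1, 0), X = (0, 1), Z = (3, -3).
1. K lies on line XZ with XK:KZ = 4:3 ⇒ K = (12/7, -9/7)
2. F is the centroid of triangle KPX ⇒ F = (19/21, -2/21)
through F parallel to ZN: direction (-3, 3); meets XZ at U = (4/7, 5/21)
U = X + t·(Z−X) with t = 4/21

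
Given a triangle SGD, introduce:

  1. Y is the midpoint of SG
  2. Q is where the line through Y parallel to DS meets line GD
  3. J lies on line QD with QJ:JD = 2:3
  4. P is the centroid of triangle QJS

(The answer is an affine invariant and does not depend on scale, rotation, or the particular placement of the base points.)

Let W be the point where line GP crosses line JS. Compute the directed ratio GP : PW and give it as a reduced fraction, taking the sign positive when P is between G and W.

Assign S = (0, 0), G = (1, 0), D = (0, 1) — the answer is frame-independent, so this choice is without loss of generality.
1. Y is the midpoint of SG ⇒ Y = (1/2, 0)
2. Q is where the line through Y parallel to DS meets line GD ⇒ Q = (1/2, 1/2)
3. J lies on line QD with QJ:JD = 2:3 ⇒ J = (3/10, 7/10)
4. P is the centroid of triangle QJS ⇒ P = (4/15, 2/5)
line GP meets JS at W = (18/95, 42/95)
P = G + t·(W−G) with t = 19/21, so GP:PW = 19/21:2/21

GP:PW = 19/2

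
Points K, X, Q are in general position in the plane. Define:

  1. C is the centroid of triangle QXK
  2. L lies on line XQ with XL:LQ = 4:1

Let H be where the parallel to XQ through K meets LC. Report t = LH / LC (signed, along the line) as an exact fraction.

Assign K = (0, 0), X = (1, 0), Q = (0, 1) — the answer is frame-independent, so this choice is without loss of generality.
1. C is the centroid of triangle QXK ⇒ C = (1/3, 1/3)
2. L lies on line XQ with XL:LQ = 4:1 ⇒ L = (1/5, 4/5)
through K parallel to XQ: direction (-1, 1); meets LC at H = (3/5, -3/5)
H = L + t·(C−L) with t = 3

t = 3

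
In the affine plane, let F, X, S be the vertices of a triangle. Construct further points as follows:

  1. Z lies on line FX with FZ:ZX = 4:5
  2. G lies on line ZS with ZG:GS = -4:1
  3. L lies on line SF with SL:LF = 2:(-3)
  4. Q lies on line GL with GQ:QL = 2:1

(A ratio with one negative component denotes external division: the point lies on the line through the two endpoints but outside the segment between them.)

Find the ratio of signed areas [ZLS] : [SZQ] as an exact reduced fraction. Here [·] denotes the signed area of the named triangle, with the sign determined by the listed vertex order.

[ZLS]:[SZQ] = 3/2

Assign F = (0, 0), X = (1, 0), S = (0, 1) — the answer is frame-independent, so this choice is without loss of generality.
1. Z lies on line FX with FZ:ZX = 4:5 ⇒ Z = (4/9, 0)
2. G lies on line ZS with ZG:GS = -4:1 ⇒ G = (-4/27, 4/3)
3. L lies on line SF with SL:LF = 2:(-3) ⇒ L = (0, 3)
4. Q lies on line GL with GQ:QL = 2:1 ⇒ Q = (-4/81, 22/9)
2·[ZLS] = 8/9, 2·[SZQ] = 16/27
[ZLS]:[SZQ] = 8/9:16/27 = 3/2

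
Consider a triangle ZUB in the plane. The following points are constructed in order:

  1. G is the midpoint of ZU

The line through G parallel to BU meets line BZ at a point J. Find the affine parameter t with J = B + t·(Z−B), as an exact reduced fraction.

Assign Z = (0, 0), U = (1, 0), B = (0, 1) — the answer is frame-independent, so this choice is without loss of generality.
1. G is the midpoint of ZU ⇒ G = (1/2, 0)
through G parallel to BU: direction (1, -1); meets BZ at J = (0, 1/2)
J = B + t·(Z−B) with t = 1/2

t = 1/2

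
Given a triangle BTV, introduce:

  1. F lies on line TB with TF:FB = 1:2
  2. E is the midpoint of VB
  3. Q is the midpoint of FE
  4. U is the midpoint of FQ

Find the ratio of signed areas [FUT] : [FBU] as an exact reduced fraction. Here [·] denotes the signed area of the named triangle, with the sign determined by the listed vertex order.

[FUT]:[FBU] = 1/2

Set B = (0, 0), T = (1, 0), V = (0, 1); any affine frame gives the same invariant.
1. F lies on line TB with TF:FB = 1:2 ⇒ F = (2/3, 0)
2. E is the midpoint of VB ⇒ E = (0, 1/2)
3. Q is the midpoint of FE ⇒ Q = (1/3, 1/4)
4. U is the midpoint of FQ ⇒ U = (1/2, 1/8)
2·[FUT] = -1/24, 2·[FBU] = -1/12
[FUT]:[FBU] = -1/24:-1/12 = 1/2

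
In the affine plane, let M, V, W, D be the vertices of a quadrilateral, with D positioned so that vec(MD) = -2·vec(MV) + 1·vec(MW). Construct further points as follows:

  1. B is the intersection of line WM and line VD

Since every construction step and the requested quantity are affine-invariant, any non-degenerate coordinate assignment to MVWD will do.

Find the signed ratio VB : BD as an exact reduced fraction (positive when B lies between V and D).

VB:BD = 1/2

Choose coordinates M = (0, 0), V = (1, 0), W = (0, 1), D = (-2, 1).
1. B is the intersection of line WM and line VD ⇒ B = (0, 1/3)
B = V + t·(D−V) with t = 1/3, so VB:BD = t:(1−t) = 1/3:2/3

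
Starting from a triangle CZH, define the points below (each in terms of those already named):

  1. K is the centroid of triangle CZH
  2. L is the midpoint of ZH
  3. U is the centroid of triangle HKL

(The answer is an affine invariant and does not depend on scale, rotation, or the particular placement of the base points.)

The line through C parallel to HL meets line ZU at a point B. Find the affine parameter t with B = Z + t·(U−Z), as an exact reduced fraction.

t = 9

Set C = (0, 0), Z = (1, 0), H = (0, 1); any affine frame gives the same invariant.
1. K is the centroid of triangle CZH ⇒ K = (1/3, 1/3)
2. L is the midpoint of ZH ⇒ L = (1/2, 1/2)
3. U is the centroid of triangle HKL ⇒ U = (5/18, 11/18)
through C parallel to HL: direction (1/2, -1/2); meets ZU at B = (-11/2, 11/2)
B = Z + t·(U−Z) with t = 9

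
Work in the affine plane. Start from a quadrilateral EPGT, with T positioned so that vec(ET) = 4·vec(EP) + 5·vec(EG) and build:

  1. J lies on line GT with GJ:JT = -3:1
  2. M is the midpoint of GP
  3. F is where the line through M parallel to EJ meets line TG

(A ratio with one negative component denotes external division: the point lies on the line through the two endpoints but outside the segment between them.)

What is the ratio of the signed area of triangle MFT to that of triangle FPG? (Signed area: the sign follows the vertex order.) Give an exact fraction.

Set E = (0, 0), P = (1, 0), G = (0, 1), T = (4, 5); any affine frame gives the same invariant.
1. J lies on line GT with GJ:JT = -3:1 ⇒ J = (6, 7)
2. M is the midpoint of GP ⇒ M = (1/2, 1/2)
3. F is where the line through M parallel to EJ meets line TG ⇒ F = (13/2, 15/2)
2·[MFT] = 5/2, 2·[FPG] = -13
[MFT]:[FPG] = 5/2:-13 = -5/26

[MFT]:[FPG] = -5/26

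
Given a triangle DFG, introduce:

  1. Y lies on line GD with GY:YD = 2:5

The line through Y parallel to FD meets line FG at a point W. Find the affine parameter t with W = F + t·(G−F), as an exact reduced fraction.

t = 5/7

Work in coordinates with D = (0, 0), F = (1, 0), G = (0, 1).
1. Y lies on line GD with GY:YD = 2:5 ⇒ Y = (0, 5/7)
through Y parallel to FD: direction (-1, 0); meets FG at W = (2/7, 5/7)
W = F + t·(G−F) with t = 5/7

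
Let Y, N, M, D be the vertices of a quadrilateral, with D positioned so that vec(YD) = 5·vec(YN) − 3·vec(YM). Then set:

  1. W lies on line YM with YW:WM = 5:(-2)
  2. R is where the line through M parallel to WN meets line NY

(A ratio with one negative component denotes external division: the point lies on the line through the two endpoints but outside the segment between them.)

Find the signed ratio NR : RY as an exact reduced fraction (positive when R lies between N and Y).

NR:RY = 2/3

Work in coordinates with Y = (0, 0), N = (1, 0), M = (0, 1), D = (5, -3).
1. W lies on line YM with YW:WM = 5:(-2) ⇒ W = (0, 5/3)
2. R is where the line through M parallel to WN meets line NY ⇒ R = (3/5, 0)
R = N + t·(Y−N) with t = 2/5, so NR:RY = t:(1−t) = 2/5:3/5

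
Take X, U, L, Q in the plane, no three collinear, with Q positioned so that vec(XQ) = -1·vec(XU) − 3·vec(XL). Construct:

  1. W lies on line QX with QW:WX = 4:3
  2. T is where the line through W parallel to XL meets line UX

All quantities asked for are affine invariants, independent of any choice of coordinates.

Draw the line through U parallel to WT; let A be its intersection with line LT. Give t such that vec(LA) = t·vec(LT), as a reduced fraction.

Assign X = (0, 0), U = (1, 0), L = (0, 1), Q = (-1, -3) — the answer is frame-independent, so this choice is without loss of generality.
1. W lies on line QX with QW:WX = 4:3 ⇒ W = (-3/7, -9/7)
2. T is where the line through W parallel to XL meets line UX ⇒ T = (-3/7, 0)
through U parallel to WT: direction (0, 9/7); meets LT at A = (1, 10/3)
A = L + t·(T−L) with t = -7/3

t = -7/3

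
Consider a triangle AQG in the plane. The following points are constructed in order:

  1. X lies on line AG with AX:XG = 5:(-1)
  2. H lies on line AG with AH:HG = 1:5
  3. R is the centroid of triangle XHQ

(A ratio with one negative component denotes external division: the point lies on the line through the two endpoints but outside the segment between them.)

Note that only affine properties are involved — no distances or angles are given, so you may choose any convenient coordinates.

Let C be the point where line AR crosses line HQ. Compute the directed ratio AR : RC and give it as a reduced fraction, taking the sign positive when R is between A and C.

AR:RC = -19/13

Work in coordinates with A = (0, 0), Q = (1, 0), G = (0, 1).
1. X lies on line AG with AX:XG = 5:(-1) ⇒ X = (0, 5/4)
2. H lies on line AG with AH:HG = 1:5 ⇒ H = (0, 1/6)
3. R is the centroid of triangle XHQ ⇒ R = (1/3, 17/36)
line AR meets HQ at C = (2/19, 17/114)
R = A + t·(C−A) with t = 19/6, so AR:RC = 19/6:-13/6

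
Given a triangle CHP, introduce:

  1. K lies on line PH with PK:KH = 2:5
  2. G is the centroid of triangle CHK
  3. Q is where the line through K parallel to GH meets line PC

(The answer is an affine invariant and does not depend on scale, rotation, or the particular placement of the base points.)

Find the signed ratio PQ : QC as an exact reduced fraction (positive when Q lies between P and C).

Work in coordinates with C = (0, 0), H = (1, 0), P = (0, 1).
1. K lies on line PH with PK:KH = 2:5 ⇒ K = (2/7, 5/7)
2. G is the centroid of triangle CHK ⇒ G = (3/7, 5/21)
3. Q is where the line through K parallel to GH meets line PC ⇒ Q = (0, 5/6)
Q = P + t·(C−P) with t = 1/6, so PQ:QC = t:(1−t) = 1/6:5/6

PQ:QC = 1/5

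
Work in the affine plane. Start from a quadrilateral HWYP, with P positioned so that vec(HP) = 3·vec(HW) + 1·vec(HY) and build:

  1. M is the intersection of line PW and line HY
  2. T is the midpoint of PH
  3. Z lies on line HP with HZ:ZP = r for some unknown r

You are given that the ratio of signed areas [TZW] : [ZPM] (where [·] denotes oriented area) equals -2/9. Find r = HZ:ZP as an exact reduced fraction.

Set H = (0, 0), W = (1, 0), Y = (0, 1), P = (3, 1); any affine frame gives the same invariant.
1. M is the intersection of line PW and line HY ⇒ M = (0, -1/2)
2. T is the midpoint of PH ⇒ T = (3/2, 1/2)
3. With HZ:ZP = r, write λ = r/(r+1) so Z = H + λ·(P−H); Z is affine-linear in λ
Every point depending on Z is an affine combination of Z and λ-independent points, so each such coordinate is linear in λ; the λ² term in each signed area is a multiple of (P−H)×(P−H) = 0, so 2·[TZW] and 2·[ZPM] are each linear in λ. Evaluating at λ=0 and λ=1:
  2·[TZW] = −λ + 1/2,   2·[ZPM] = 3/2·λ − 3/2
So [TZW]:[ZPM] = (−λ + 1/2) / (3/2·λ − 3/2). Setting this equal to -2/9:
  −λ + 1/2 = -2/9·(3/2·λ − 3/2)  ⇒  λ = 1/4
Then r = λ/(1−λ) = (1/4)/(3/4) = 1/3. Check: with r = 1/3, Z = (3/4, 1/4) and [TZW]:[ZPM] = -2/9 as required.

r = 1/3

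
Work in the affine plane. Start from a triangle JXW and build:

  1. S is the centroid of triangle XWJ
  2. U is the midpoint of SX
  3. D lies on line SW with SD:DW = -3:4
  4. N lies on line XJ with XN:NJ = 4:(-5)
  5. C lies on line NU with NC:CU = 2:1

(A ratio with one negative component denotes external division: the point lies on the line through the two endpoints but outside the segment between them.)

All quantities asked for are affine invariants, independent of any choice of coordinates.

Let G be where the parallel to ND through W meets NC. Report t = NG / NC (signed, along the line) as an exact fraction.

Work in coordinates with J = (0, 0), X = (1, 0), W = (0, 1).
1. S is the centroid of triangle XWJ ⇒ S = (1/3, 1/3)
2. U is the midpoint of SX ⇒ U = (2/3, 1/6)
3. D lies on line SW with SD:DW = -3:4 ⇒ D = (4/3, -5/3)
4. N lies on line XJ with XN:NJ = 4:(-5) ⇒ N = (5, 0)
5. C lies on line NU with NC:CU = 2:1 ⇒ C = (19/9, 1/9)
through W parallel to ND: direction (-11/3, -5/3); meets NC at G = (-77/47, 12/47)
G = N + t·(C−N) with t = 108/47

t = 108/47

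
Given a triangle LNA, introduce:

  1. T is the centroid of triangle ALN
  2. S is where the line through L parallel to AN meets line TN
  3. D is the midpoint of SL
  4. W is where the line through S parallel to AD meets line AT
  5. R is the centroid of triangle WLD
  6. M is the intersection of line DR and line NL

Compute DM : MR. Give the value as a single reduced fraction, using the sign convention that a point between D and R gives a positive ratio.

DM:MR = -9/13

Choose coordinates L = (0, 0), N = (1, 0), A = (0, 1).
1. T is the centroid of triangle ALN ⇒ T = (1/3, 1/3)
2. S is where the line through L parallel to AN meets line TN ⇒ S = (-1, 1)
3. D is the midpoint of SL ⇒ D = (-1/2, 1/2)
4. W is where the line through S parallel to AD meets line AT ⇒ W = (-1/3, 5/3)
5. R is the centroid of triangle WLD ⇒ R = (-5/18, 13/18)
6. M is the intersection of line DR and line NL ⇒ M = (-1, 0)
M = D + t·(R−D) with t = -9/4, so DM:MR = t:(1−t) = -9/4:13/4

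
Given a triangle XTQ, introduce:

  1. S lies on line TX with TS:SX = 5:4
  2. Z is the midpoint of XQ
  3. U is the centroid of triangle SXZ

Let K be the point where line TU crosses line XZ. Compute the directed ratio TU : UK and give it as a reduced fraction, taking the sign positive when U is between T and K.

Work in coordinates with X = (0, 0), T = (1, 0), Q = (0, 1).
1. S lies on line TX with TS:SX = 5:4 ⇒ S = (4/9, 0)
2. Z is the midpoint of XQ ⇒ Z = (0, 1/2)
3. U is the centroid of triangle SXZ ⇒ U = (4/27, 1/6)
line TU meets XZ at K = (0, 9/46)
U = T + t·(K−T) with t = 23/27, so TU:UK = 23/27:4/27

TU:UK = 23/4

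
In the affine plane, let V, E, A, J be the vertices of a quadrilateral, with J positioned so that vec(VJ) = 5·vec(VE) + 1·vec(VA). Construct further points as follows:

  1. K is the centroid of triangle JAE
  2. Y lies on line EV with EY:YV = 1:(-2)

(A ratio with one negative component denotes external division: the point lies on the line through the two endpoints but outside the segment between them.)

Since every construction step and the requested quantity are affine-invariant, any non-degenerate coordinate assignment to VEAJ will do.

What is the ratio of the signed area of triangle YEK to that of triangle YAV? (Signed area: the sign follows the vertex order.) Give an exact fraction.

Set V = (0, 0), E = (1, 0), A = (0, 1), J = (5, 1); any affine frame gives the same invariant.
1. K is the centroid of triangle JAE ⇒ K = (2, 2/3)
2. Y lies on line EV with EY:YV = 1:(-2) ⇒ Y = (2, 0)
2·[YEK] = -2/3, 2·[YAV] = 2
[YEK]:[YAV] = -2/3:2 = -1/3

[YEK]:[YAV] = -1/3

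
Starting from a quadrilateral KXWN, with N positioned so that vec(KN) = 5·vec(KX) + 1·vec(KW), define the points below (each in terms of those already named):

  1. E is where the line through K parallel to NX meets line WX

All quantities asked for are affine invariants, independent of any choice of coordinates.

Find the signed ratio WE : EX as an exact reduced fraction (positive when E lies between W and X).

WE:EX = 4

Set K = (0, 0), X = (1, 0), W = (0, 1), N = (5, 1); any affine frame gives the same invariant.
1. E is where the line through K parallel to NX meets line WX ⇒ E = (4/5, 1/5)
E = W + t·(X−W) with t = 4/5, so WE:EX = t:(1−t) = 4/5:1/5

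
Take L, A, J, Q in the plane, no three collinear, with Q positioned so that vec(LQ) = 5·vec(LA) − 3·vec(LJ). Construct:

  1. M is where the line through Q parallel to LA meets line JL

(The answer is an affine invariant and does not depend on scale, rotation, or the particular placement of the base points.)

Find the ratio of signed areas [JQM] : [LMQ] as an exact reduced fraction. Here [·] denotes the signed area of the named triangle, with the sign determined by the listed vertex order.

[JQM]:[LMQ] = -4/3

Work in coordinates with L = (0, 0), A = (1, 0), J = (0, 1), Q = (5, -3).
1. M is where the line through Q parallel to LA meets line JL ⇒ M = (0, -3)
2·[JQM] = -20, 2·[LMQ] = 15
[JQM]:[LMQ] = -20:15 = -4/3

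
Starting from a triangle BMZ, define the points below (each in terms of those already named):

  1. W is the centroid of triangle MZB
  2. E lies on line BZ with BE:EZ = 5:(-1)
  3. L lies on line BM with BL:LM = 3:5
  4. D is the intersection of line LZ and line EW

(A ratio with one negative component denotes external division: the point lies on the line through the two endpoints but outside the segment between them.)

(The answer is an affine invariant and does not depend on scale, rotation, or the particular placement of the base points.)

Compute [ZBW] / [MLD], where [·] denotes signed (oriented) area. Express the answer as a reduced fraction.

Assign B = (0, 0), M = (1, 0), Z = (0, 1) — the answer is frame-independent, so this choice is without loss of generality.
1. W is the centroid of triangle MZB ⇒ W = (1/3, 1/3)
2. E lies on line BZ with BE:EZ = 5:(-1) ⇒ E = (0, 5/4)
3. L lies on line BM with BL:LM = 3:5 ⇒ L = (3/8, 0)
4. D is the intersection of line LZ and line EW ⇒ D = (3, -7)
2·[ZBW] = 1/3, 2·[MLD] = 35/8
[ZBW]:[MLD] = 1/3:35/8 = 8/105

[ZBW]:[MLD] = 8/105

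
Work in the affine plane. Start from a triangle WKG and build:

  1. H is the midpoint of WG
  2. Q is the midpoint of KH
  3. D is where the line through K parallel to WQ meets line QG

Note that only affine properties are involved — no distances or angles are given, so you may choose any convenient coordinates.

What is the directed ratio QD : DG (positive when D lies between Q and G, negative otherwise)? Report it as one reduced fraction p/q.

QD:DG = -1/3

Work in coordinates with W = (0, 0), K = (1, 0), G = (0, 1).
1. H is the midpoint of WG ⇒ H = (0, 1/2)
2. Q is the midpoint of KH ⇒ Q = (1/2, 1/4)
3. D is where the line through K parallel to WQ meets line QG ⇒ D = (3/4, -1/8)
D = Q + t·(G−Q) with t = -1/2, so QD:DG = t:(1−t) = -1/2:3/2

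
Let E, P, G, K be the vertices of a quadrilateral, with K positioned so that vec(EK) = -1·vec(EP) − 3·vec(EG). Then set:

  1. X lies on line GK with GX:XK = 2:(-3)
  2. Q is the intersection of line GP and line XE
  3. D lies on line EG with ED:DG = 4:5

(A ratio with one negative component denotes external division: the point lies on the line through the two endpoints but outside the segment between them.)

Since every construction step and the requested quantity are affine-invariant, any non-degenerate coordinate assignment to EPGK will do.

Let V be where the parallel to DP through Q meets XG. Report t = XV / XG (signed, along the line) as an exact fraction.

t = 89/88

Assign E = (0, 0), P = (1, 0), G = (0, 1), K = (-1, -3) — the answer is frame-independent, so this choice is without loss of generality.
1. X lies on line GK with GX:XK = 2:(-3) ⇒ X = (2, 9)
2. Q is the intersection of line GP and line XE ⇒ Q = (2/11, 9/11)
3. D lies on line EG with ED:DG = 4:5 ⇒ D = (0, 4/9)
through Q parallel to DP: direction (1, -4/9); meets XG at V = (-1/44, 10/11)
V = X + t·(G−X) with t = 89/88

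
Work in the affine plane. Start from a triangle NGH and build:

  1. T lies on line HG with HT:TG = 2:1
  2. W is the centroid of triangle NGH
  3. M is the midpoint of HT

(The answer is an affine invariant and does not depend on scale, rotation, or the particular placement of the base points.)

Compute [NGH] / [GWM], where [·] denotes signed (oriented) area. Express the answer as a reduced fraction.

Work in coordinates with N = (0, 0), G = (1, 0), H = (0, 1).
1. T lies on line HG with HT:TG = 2:1 ⇒ T = (2/3, 1/3)
2. W is the centroid of triangle NGH ⇒ W = (1/3, 1/3)
3. M is the midpoint of HT ⇒ M = (1/3, 2/3)
2·[NGH] = 1, 2·[GWM] = -2/9
[NGH]:[GWM] = 1:-2/9 = -9/2

[NGH]:[GWM] = -9/2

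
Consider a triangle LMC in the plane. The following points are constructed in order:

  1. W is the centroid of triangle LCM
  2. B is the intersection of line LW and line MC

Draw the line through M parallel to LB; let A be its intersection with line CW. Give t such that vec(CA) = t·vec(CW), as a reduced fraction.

t = 2

Assign L = (0, 0), M = (1, 0), C = (0, 1) — the answer is frame-independent, so this choice is without loss of generality.
1. W is the centroid of triangle LCM ⇒ W = (1/3, 1/3)
2. B is the intersection of line LW and line MC ⇒ B = (1/2, 1/2)
through M parallel to LB: direction (1/2, 1/2); meets CW at A = (2/3, -1/3)
A = C + t·(W−C) with t = 2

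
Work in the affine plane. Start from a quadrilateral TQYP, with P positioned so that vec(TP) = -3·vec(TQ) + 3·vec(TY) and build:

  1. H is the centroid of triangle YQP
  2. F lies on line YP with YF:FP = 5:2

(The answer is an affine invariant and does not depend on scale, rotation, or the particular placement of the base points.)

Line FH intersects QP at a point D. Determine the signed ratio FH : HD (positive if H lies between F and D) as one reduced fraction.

Work in coordinates with T = (0, 0), Q = (1, 0), Y = (0, 1), P = (-3, 3).
1. H is the centroid of triangle YQP ⇒ H = (-2/3, 4/3)
2. F lies on line YP with YF:FP = 5:2 ⇒ F = (-15/7, 17/7)
line FH meets QP at D = (-11, 9)
H = F + t·(D−F) with t = -1/6, so FH:HD = -1/6:7/6

FH:HD = -1/7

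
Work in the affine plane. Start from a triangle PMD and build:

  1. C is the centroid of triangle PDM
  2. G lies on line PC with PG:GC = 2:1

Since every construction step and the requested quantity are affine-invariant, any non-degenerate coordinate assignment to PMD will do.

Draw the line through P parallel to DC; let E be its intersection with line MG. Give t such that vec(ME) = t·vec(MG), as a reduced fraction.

Work in coordinates with P = (0, 0), M = (1, 0), D = (0, 1).
1. C is the centroid of triangle PDM ⇒ C = (1/3, 1/3)
2. G lies on line PC with PG:GC = 2:1 ⇒ G = (2/9, 2/9)
through P parallel to DC: direction (1/3, -2/3); meets MG at E = (-1/6, 1/3)
E = M + t·(G−M) with t = 3/2

t = 3/2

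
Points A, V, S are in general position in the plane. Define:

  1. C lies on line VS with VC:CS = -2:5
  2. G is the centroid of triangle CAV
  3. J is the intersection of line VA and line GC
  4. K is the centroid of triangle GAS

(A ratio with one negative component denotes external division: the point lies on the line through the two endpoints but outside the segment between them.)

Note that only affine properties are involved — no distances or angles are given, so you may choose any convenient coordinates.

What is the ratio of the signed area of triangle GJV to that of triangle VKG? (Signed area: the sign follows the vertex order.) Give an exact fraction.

[GJV]:[VKG] = -3/5

Choose coordinates A = (0, 0), V = (1, 0), S = (0, 1).
1. C lies on line VS with VC:CS = -2:5 ⇒ C = (5/3, -2/3)
2. G is the centroid of triangle CAV ⇒ G = (8/9, -2/9)
3. J is the intersection of line VA and line GC ⇒ J = (1/2, 0)
4. K is the centroid of triangle GAS ⇒ K = (8/27, 7/27)
2·[GJV] = -1/9, 2·[VKG] = 5/27
[GJV]:[VKG] = -1/9:5/27 = -3/5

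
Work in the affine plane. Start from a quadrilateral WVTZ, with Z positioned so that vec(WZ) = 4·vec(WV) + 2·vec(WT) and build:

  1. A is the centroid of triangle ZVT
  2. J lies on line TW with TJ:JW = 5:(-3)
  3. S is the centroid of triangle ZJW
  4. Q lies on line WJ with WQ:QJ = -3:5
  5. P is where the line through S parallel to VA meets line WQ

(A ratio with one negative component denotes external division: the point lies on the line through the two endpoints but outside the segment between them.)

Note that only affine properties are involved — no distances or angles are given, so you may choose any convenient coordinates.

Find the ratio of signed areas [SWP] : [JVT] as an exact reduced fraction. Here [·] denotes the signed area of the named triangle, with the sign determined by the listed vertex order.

[SWP]:[JVT] = 44/45

Set W = (0, 0), V = (1, 0), T = (0, 1), Z = (4, 2); any affine frame gives the same invariant.
1. A is the centroid of triangle ZVT ⇒ A = (5/3, 1)
2. J lies on line TW with TJ:JW = 5:(-3) ⇒ J = (0, -3/2)
3. S is the centroid of triangle ZJW ⇒ S = (4/3, 1/6)
4. Q lies on line WJ with WQ:QJ = -3:5 ⇒ Q = (0, 9/4)
5. P is where the line through S parallel to VA meets line WQ ⇒ P = (0, -11/6)
2·[SWP] = 22/9, 2·[JVT] = 5/2
[SWP]:[JVT] = 22/9:5/2 = 44/45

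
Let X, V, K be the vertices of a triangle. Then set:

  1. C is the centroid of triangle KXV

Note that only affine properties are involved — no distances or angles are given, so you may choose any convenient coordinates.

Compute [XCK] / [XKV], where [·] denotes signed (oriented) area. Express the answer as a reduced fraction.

[XCK]:[XKV] = -1/3

Assign X = (0, 0), V = (1, 0), K = (0, 1) — the answer is frame-independent, so this choice is without loss of generality.
1. C is the centroid of triangle KXV ⇒ C = (1/3, 1/3)
2·[XCK] = 1/3, 2·[XKV] = -1
[XCK]:[XKV] = 1/3:-1 = -1/3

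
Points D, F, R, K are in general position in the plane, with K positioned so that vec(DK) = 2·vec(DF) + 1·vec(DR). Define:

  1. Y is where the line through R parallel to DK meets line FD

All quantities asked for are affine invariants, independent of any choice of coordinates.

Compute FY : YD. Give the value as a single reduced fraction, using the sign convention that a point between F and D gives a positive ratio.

FY:YD = -3/2

Choose coordinates D = (0, 0), F = (1, 0), R = (0, 1), K = (2, 1).
1. Y is where the line through R parallel to DK meets line FD ⇒ Y = (-2, 0)
Y = F + t·(D−F) with t = 3, so FY:YD = t:(1−t) = 3:-2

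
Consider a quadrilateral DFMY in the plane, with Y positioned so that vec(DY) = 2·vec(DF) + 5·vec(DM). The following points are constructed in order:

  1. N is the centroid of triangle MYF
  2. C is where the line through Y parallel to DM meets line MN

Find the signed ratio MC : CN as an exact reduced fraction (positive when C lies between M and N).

Work in coordinates with D = (0, 0), F = (1, 0), M = (0, 1), Y = (2, 5).
1. N is the centroid of triangle MYF ⇒ N = (1, 2)
2. C is where the line through Y parallel to DM meets line MN ⇒ C = (2, 3)
C = M + t·(N−M) with t = 2, so MC:CN = t:(1−t) = 2:-1

MC:CN = -2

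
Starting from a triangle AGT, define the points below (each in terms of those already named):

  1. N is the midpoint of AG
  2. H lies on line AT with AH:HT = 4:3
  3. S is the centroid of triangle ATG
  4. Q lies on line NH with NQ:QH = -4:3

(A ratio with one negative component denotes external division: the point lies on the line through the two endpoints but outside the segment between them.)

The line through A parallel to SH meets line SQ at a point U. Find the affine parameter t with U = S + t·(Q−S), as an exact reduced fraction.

Set A = (0, 0), G = (1, 0), T = (0, 1); any affine frame gives the same invariant.
1. N is the midpoint of AG ⇒ N = (1/2, 0)
2. H lies on line AT with AH:HT = 4:3 ⇒ H = (0, 4/7)
3. S is the centroid of triangle ATG ⇒ S = (1/3, 1/3)
4. Q lies on line NH with NQ:QH = -4:3 ⇒ Q = (-3/2, 16/7)
through A parallel to SH: direction (-1/3, 5/21); meets SQ at U = (53/27, -265/189)
U = S + t·(Q−S) with t = -8/9

t = -8/9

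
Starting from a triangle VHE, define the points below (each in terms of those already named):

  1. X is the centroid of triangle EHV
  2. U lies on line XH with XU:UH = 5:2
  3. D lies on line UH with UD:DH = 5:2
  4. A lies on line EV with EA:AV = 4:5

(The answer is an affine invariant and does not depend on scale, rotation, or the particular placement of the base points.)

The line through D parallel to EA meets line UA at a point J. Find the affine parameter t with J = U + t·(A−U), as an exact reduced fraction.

Assign V = (0, 0), H = (1, 0), E = (0, 1) — the answer is frame-independent, so this choice is without loss of generality.
1. X is the centroid of triangle EHV ⇒ X = (1/3, 1/3)
2. U lies on line XH with XU:UH = 5:2 ⇒ U = (17/21, 2/21)
3. D lies on line UH with UD:DH = 5:2 ⇒ D = (139/147, 4/147)
4. A lies on line EV with EA:AV = 4:5 ⇒ A = (0, 5/9)
through D parallel to EA: direction (0, -4/9); meets UA at J = (139/147, 134/7497)
J = U + t·(A−U) with t = -20/119

t = -20/119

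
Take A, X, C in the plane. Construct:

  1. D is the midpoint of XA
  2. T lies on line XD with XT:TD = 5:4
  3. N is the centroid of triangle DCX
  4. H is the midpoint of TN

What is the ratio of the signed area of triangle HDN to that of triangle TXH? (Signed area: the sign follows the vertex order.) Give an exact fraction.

[HDN]:[TXH] = -4/5

Work in coordinates with A = (0, 0), X = (1, 0), C = (0, 1).
1. D is the midpoint of XA ⇒ D = (1/2, 0)
2. T lies on line XD with XT:TD = 5:4 ⇒ T = (13/18, 0)
3. N is the centroid of triangle DCX ⇒ N = (1/2, 1/3)
4. H is the midpoint of TN ⇒ H = (11/18, 1/6)
2·[HDN] = -1/27, 2·[TXH] = 5/108
[HDN]:[TXH] = -1/27:5/108 = -4/5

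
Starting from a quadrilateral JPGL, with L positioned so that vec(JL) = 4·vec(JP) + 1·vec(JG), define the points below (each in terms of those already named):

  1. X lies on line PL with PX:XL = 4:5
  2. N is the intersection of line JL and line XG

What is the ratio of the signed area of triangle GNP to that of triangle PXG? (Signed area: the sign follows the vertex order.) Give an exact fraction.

[GNP]:[PXG] = -36/41

Choose coordinates J = (0, 0), P = (1, 0), G = (0, 1), L = (4, 1).
1. X lies on line PL with PX:XL = 4:5 ⇒ X = (7/3, 4/9)
2. N is the intersection of line JL and line XG ⇒ N = (84/41, 21/41)
2·[GNP] = -64/41, 2·[PXG] = 16/9
[GNP]:[PXG] = -64/41:16/9 = -36/41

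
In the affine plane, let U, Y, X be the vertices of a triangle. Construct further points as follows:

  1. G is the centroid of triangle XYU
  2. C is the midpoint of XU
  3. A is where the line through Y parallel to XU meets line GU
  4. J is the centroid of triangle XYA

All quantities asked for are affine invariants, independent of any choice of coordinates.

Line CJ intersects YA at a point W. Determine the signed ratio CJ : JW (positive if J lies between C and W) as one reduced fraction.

CJ:JW = 2

Assign U = (0, 0), Y = (1, 0), X = (0, 1) — the answer is frame-independent, so this choice is without loss of generality.
1. G is the centroid of triangle XYU ⇒ G = (1/3, 1/3)
2. C is the midpoint of XU ⇒ C = (0, 1/2)
3. A is where the line through Y parallel to XU meets line GU ⇒ A = (1, 1)
4. J is the centroid of triangle XYA ⇒ J = (2/3, 2/3)
line CJ meets YA at W = (1, 3/4)
J = C + t·(W−C) with t = 2/3, so CJ:JW = 2/3:1/3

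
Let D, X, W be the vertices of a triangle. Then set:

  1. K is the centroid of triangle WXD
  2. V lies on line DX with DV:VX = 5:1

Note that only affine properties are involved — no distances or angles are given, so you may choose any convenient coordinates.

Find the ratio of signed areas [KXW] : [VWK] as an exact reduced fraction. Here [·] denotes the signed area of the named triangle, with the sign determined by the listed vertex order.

[KXW]:[VWK] = 3/2

Assign D = (0, 0), X = (1, 0), W = (0, 1) — the answer is frame-independent, so this choice is without loss of generality.
1. K is the centroid of triangle WXD ⇒ K = (1/3, 1/3)
2. V lies on line DX with DV:VX = 5:1 ⇒ V = (5/6, 0)
2·[KXW] = 1/3, 2·[VWK] = 2/9
[KXW]:[VWK] = 1/3:2/9 = 3/2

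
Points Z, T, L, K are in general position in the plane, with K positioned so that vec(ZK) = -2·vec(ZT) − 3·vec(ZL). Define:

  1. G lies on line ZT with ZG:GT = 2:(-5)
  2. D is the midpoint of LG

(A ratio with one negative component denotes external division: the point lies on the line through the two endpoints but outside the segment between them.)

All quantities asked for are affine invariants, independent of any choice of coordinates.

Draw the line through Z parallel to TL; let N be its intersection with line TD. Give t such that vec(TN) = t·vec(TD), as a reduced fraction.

t = 6/5

Choose coordinates Z = (0, 0), T = (1, 0), L = (0, 1), K = (-2, -3).
1. G lies on line ZT with ZG:GT = 2:(-5) ⇒ G = (-2/3, 0)
2. D is the midpoint of LG ⇒ D = (-1/3, 1/2)
through Z parallel to TL: direction (-1, 1); meets TD at N = (-3/5, 3/5)
N = T + t·(D−T) with t = 6/5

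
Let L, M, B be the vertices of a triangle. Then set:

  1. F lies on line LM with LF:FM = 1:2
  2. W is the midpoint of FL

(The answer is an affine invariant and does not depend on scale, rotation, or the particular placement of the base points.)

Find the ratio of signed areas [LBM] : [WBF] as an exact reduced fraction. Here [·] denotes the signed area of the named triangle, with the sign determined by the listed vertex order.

[LBM]:[WBF] = 6

Choose coordinates L = (0, 0), M = (1, 0), B = (0, 1).
1. F lies on line LM with LF:FM = 1:2 ⇒ F = (1/3, 0)
2. W is the midpoint of FL ⇒ W = (1/6, 0)
2·[LBM] = -1, 2·[WBF] = -1/6
[LBM]:[WBF] = -1:-1/6 = 6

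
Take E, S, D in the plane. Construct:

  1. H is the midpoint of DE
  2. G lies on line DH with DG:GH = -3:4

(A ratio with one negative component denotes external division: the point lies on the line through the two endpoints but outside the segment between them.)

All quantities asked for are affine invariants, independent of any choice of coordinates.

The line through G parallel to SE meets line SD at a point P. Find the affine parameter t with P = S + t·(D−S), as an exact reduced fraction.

t = 5/2

Work in coordinates with E = (0, 0), S = (1, 0), D = (0, 1).
1. H is the midpoint of DE ⇒ H = (0, 1/2)
2. G lies on line DH with DG:GH = -3:4 ⇒ G = (0, 5/2)
through G parallel to SE: direction (-1, 0); meets SD at P = (-3/2, 5/2)
P = S + t·(D−S) with t = 5/2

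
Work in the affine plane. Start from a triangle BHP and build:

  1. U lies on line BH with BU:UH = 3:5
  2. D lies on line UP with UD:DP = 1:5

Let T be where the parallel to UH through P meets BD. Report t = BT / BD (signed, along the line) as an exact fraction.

Choose coordinates B = (0, 0), H = (1, 0), P = (0, 1).
1. U lies on line BH with BU:UH = 3:5 ⇒ U = (3/8, 0)
2. D lies on line UP with UD:DP = 1:5 ⇒ D = (5/16, 1/6)
through P parallel to UH: direction (5/8, 0); meets BD at T = (15/8, 1)
T = B + t·(D−B) with t = 6

t = 6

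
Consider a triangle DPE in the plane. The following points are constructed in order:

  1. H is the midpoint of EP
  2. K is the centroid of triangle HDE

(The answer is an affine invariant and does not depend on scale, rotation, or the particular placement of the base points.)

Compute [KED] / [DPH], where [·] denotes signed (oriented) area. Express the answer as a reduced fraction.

[KED]:[DPH] = 1/3

Choose coordinates D = (0, 0), P = (1, 0), E = (0, 1).
1. H is the midpoint of EP ⇒ H = (1/2, 1/2)
2. K is the centroid of triangle HDE ⇒ K = (1/6, 1/2)
2·[KED] = 1/6, 2·[DPH] = 1/2
[KED]:[DPH] = 1/6:1/2 = 1/3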